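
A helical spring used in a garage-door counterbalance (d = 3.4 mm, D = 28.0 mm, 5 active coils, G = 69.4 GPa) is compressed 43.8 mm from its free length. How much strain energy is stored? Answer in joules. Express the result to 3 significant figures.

10.1 J

k = Gd⁴/(8D³N_a) = (69.4×10³)(3.4⁴)/(8·28.0³·5) = 10.562 N/mm
U = ½kδ² = 0.5 × 10.562 × 43.8² = 10131 N·mm = 10.131 J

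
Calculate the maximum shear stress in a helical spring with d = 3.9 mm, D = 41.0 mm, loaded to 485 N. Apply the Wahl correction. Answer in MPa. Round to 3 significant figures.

Spring index C = D/d = 41.0/3.9 = 10.5128
K_W = (4C−1)/(4C−4) + 0.615/C = 41.051/38.051 + 0.0585 = 1.1373
τ₀ = 8FD/(πd³) = 8·485·41.0/(π·3.9³) = 159080/186.36 = 853.63 MPa
τ_max = K·τ₀ = 1.1373 × 853.63 = 970.87 MPa

971 MPa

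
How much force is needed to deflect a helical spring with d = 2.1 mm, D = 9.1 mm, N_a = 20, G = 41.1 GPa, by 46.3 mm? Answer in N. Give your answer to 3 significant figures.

307 N

k = Gd⁴/(8D³N_a) = (41.1×10³)(2.1⁴)/(8·9.1³·20) = 6.6294 N/mm
F = k·δ = 6.6294 × 46.3 = 306.94 N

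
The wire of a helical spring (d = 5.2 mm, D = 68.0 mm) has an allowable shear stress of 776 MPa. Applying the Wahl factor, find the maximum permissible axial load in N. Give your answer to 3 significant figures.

C = D/d = 68.0/5.2 = 13.0769
K_W = (4C−1)/(4C−4) + 0.615/C = 51.308/48.308 + 0.0470 = 1.1091
τ_max = K·8FD/(πd³) → F_max = τ_allow·πd³/(8DK)
F_max = 776·π·5.2³/(8·68.0·1.1091) = 3.4278e+05/603.37 = 568.12 N

568 N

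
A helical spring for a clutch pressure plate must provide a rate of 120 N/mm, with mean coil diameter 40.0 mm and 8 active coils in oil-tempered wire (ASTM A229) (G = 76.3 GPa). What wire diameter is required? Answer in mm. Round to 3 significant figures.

d = (8D³N_a·k / G)^(1/4) = (8·40.0³·8·120 / (76.3×10³))^0.25
  = (6441.9)^0.25 = 8.9589 mm

8.96 mm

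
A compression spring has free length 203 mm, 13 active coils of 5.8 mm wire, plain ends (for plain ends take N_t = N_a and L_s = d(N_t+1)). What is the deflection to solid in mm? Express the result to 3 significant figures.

122 mm

N_t = 13; L_s = 5.8·14 = 81.2 mm
δ_solid = L₀ − L_s = 203 − 81.2 = 121.8 mm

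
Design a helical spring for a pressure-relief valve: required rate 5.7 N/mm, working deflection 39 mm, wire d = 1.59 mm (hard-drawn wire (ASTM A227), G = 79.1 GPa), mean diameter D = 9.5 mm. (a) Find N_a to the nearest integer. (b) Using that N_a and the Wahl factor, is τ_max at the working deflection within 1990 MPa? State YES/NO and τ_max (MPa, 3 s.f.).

(a) 13 coils; (b) YES, τ_max = 1670 MPa

N_a = Gd⁴/(8D³k) = (79.1×10³)(1.59⁴)/(8·9.5³·5.7) = 12.93 → N_a = 13
Actual rate k = Gd⁴/(8D³·13) = 5.6697 N/mm
Working load F = kδ = 5.6697·39 = 221.12 N
C = 9.5/1.59 = 5.9748; K_W = (4C−1)/(4C−4)+0.615/C = 1.2537
τ_max = K_W·8FD/(πd³) = 1.2537·1330.8 = 1668.4 MPa
τ_max ≤ 1990 MPa → acceptable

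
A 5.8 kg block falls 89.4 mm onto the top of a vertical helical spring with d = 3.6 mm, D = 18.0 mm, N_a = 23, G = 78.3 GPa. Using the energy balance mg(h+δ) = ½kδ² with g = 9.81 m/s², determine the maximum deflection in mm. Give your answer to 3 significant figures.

k = Gd⁴/(8D³N_a) = (78.3×10³)(3.6⁴)/(8·18.0³·23) = 12.256 N/mm
W = mg = 5.8 × 9.81 = 56.898 N
½kδ² − Wδ − Wh = 0 → δ = (W + √(W² + 2kWh))/k
δ = (56.898 + √(3237.4 + 124681))/12.256 = (56.898 + 357.66)/12.256 = 33.826 mm

33.8 mm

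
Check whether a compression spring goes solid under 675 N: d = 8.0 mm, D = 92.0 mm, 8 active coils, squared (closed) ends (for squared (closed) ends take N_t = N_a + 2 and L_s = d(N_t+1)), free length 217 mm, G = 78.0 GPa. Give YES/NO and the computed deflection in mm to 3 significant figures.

k = Gd⁴/(8D³N_a) = (78.0×10³)(8.0⁴)/(8·92.0³·8) = 6.4108 N/mm
N_t = 10; L_s = 8.0·11 = 88 mm; δ_solid = L₀ − L_s = 217 − 88 = 129 mm
δ = F/k = 675/6.4108 = 105.29 mm
δ < δ_solid → spring does not go solid

NO, δ = 105 mm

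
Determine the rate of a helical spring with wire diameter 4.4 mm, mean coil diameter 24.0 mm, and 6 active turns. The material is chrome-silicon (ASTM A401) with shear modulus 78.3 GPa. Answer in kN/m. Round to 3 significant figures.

44.2 kN/m

k = Gd⁴/(8D³N_a) = (78.3×10³ × 4.4⁴) / (8 × 24.0³ × 6)
  = 2.93476e+07 / 663552 = 44.228 N/mm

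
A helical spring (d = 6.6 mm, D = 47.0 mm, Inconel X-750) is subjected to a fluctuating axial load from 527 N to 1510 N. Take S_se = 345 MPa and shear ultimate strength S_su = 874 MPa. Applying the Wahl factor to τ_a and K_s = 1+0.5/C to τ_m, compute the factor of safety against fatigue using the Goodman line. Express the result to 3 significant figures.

C = D/d = 47.0/6.6 = 7.1212; K_W = (4C−1)/(4C−4)+0.615/C = 1.2089; K_s = 1+0.5/C = 1.0702
F_a = (F_max−F_min)/2 = 491.5 N; F_m = (F_max+F_min)/2 = 1018.5 N
τ_a = K_W·8F_aD/(πd³) = 1.2089 × 204.61 = 247.35 MPa
τ_m = K_s·8F_mD/(πd³) = 1.0702 × 424 = 453.77 MPa
Goodman: 1/n_f = τ_a/S_se + τ_m/S_su = 247.35/345 + 453.77/874 = 0.71696 + 0.51919 = 1.2362
n_f = 1/1.2362 = 0.809

0.809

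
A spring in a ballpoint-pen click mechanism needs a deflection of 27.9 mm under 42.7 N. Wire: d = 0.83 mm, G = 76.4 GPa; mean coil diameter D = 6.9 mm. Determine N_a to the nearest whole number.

9

Required rate k = F/δ = 42.7/27.9 = 1.5305 N/mm
N_a = Gd⁴/(8D³k) = (76.4×10³ × 0.83⁴)/(8 × 6.9³ × 1.5305)
    = 36258.2 / 4022.17 = 9.015 → 9 coils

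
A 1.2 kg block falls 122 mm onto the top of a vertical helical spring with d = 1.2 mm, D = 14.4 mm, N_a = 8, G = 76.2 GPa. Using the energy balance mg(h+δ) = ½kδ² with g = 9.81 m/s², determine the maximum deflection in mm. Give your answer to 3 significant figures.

k = Gd⁴/(8D³N_a) = (76.2×10³)(1.2⁴)/(8·14.4³·8) = 0.82682 N/mm
W = mg = 1.2 × 9.81 = 11.772 N
½kδ² − Wδ − Wh = 0 → δ = (W + √(W² + 2kWh))/k
δ = (11.772 + √(138.58 + 2374.94))/0.82682 = (11.772 + 50.135)/0.82682 = 74.873 mm

74.9 mm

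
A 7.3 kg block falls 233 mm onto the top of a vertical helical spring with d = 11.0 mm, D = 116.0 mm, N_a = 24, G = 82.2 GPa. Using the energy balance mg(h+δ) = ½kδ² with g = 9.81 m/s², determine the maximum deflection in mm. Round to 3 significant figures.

111 mm

k = Gd⁴/(8D³N_a) = (82.2×10³)(11.0⁴)/(8·116.0³·24) = 4.0158 N/mm
W = mg = 7.3 × 9.81 = 71.613 N
½kδ² − Wδ − Wh = 0 → δ = (W + √(W² + 2kWh))/k
δ = (71.613 + √(5128.4 + 134012))/4.0158 = (71.613 + 373.02)/4.0158 = 110.72 mm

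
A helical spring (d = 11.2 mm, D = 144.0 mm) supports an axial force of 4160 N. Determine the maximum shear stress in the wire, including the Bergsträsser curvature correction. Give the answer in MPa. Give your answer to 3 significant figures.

Spring index C = D/d = 144.0/11.2 = 12.8571
K_B = (4C+2)/(4C−3) = 53.429/48.429 = 1.1032
τ₀ = 8FD/(πd³) = 8·4160·144.0/(π·11.2³) = 4.79232e+06/4413.7 = 1085.8 MPa
τ_max = K·τ₀ = 1.1032 × 1085.8 = 1197.9 MPa

1200 MPa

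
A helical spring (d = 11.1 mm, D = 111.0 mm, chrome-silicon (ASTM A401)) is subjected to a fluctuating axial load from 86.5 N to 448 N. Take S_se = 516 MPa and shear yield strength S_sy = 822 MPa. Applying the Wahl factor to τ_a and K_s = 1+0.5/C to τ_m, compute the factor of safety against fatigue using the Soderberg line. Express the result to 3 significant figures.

C = D/d = 111.0/11.1 = 10.0000; K_W = (4C−1)/(4C−4)+0.615/C = 1.1448; K_s = 1+0.5/C = 1.0500
F_a = (F_max−F_min)/2 = 180.75 N; F_m = (F_max+F_min)/2 = 267.25 N
τ_a = K_W·8F_aD/(πd³) = 1.1448 × 37.357 = 42.768 MPa
τ_m = K_s·8F_mD/(πd³) = 1.0500 × 55.235 = 57.996 MPa
Soderberg: 1/n_f = τ_a/S_se + τ_m/S_sy = 42.768/516 + 57.996/822 = 0.08288 + 0.07056 = 0.15344
n_f = 1/0.15344 = 6.517

6.52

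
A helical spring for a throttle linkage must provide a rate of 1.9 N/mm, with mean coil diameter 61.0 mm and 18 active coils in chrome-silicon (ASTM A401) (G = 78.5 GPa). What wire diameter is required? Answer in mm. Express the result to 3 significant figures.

5.30 mm

d = (8D³N_a·k / G)^(1/4) = (8·61.0³·18·1.9 / (78.5×10³))^0.25
  = (791.11)^0.25 = 5.3035 mm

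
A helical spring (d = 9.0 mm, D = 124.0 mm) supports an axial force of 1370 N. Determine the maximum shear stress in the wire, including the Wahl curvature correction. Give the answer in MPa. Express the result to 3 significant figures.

655 MPa

Spring index C = D/d = 124.0/9.0 = 13.7778
K_W = (4C−1)/(4C−4) + 0.615/C = 54.111/51.111 + 0.0446 = 1.1033
τ₀ = 8FD/(πd³) = 8·1370·124.0/(π·9.0³) = 1.35904e+06/2290.2 = 593.41 MPa
τ_max = K·τ₀ = 1.1033 × 593.41 = 654.73 MPa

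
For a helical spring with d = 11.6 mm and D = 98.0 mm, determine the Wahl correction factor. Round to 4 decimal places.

1.1735

C = D/d = 98.0/11.6 = 8.4483
K_W = (4C−1)/(4C−4) + 0.615/C = 32.793/29.793 + 0.0728 = 1.1735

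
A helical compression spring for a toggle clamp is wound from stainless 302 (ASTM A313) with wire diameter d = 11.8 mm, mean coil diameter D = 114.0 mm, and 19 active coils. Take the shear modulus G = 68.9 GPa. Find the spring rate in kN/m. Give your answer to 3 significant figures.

k = Gd⁴/(8D³N_a) = (68.9×10³ × 11.8⁴) / (8 × 114.0³ × 19)
  = 1.33582e+09 / 2.25195e+08 = 5.9318 N/mm

5.93 kN/m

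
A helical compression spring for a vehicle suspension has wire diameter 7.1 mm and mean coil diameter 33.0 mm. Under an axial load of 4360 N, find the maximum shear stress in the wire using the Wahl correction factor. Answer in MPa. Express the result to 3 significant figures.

1370 MPa

Spring index C = D/d = 33.0/7.1 = 4.6479
K_W = (4C−1)/(4C−4) + 0.615/C = 17.592/14.592 + 0.1323 = 1.3379
τ₀ = 8FD/(πd³) = 8·4360·33.0/(π·7.1³) = 1.15104e+06/1124.4 = 1023.7 MPa
τ_max = K·τ₀ = 1.3379 × 1023.7 = 1369.6 MPa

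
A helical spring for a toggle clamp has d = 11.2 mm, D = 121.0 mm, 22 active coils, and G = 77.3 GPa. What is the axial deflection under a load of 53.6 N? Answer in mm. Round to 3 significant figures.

13.7 mm

k = Gd⁴/(8D³N_a) = (77.3×10³)(11.2⁴)/(8·121.0³·22) = 3.9011 N/mm
δ = F/k = 53.6 / 3.9011 = 13.74 mm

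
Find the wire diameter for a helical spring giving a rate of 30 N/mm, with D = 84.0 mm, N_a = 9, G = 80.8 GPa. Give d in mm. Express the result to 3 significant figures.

d = (8D³N_a·k / G)^(1/4) = (8·84.0³·9·30 / (80.8×10³))^0.25
  = (15845)^0.25 = 11.2194 mm

11.2 mm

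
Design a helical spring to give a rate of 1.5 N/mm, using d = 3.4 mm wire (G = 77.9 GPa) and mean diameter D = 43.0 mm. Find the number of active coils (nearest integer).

N_a = Gd⁴/(8D³k) = (77.9×10³ × 3.4⁴)/(8 × 43.0³ × 1.5)
    = 1.04101e+07 / 954084 = 10.91 → 11 coils

11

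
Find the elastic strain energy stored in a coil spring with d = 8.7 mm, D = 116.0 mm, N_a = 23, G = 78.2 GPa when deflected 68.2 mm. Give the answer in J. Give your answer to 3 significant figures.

k = Gd⁴/(8D³N_a) = (78.2×10³)(8.7⁴)/(8·116.0³·23) = 1.5599 N/mm
U = ½kδ² = 0.5 × 1.5599 × 68.2² = 3627.7 N·mm = 3.6277 J

3.63 J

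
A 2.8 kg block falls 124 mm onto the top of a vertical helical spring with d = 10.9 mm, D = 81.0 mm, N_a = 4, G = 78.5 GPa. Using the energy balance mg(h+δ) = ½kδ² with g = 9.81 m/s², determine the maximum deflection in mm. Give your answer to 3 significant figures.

10.7 mm

k = Gd⁴/(8D³N_a) = (78.5×10³)(10.9⁴)/(8·81.0³·4) = 65.158 N/mm
W = mg = 2.8 × 9.81 = 27.468 N
½kδ² − Wδ − Wh = 0 → δ = (W + √(W² + 2kWh))/k
δ = (27.468 + √(754.49 + 443863))/65.158 = (27.468 + 666.8)/65.158 = 10.655 mm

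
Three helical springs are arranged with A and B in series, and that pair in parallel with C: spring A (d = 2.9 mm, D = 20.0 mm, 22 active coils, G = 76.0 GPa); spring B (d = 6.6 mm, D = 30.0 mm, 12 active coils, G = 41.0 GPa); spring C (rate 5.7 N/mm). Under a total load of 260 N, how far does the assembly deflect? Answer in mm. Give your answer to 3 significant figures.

k_A = Gd⁴/(8D³N_a) = (76.0×10³)(2.9⁴)/(8·20.0³·22) = 3.8177 N/mm
k_B = Gd⁴/(8D³N_a) = (41.0×10³)(6.6⁴)/(8·30.0³·12) = 30.014 N/mm
Springs A,B series: k_AB = 1/(1/3.8177+1/30.014) = 3.3869 N/mm; parallel with C: k_eq = 3.3869+5.7 = 9.0869 N/mm
δ = F/k_eq = 260/9.0869 = 28.613 mm

28.6 mm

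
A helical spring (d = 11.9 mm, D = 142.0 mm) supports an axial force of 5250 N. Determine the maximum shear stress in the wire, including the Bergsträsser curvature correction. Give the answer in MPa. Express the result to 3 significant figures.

Spring index C = D/d = 142.0/11.9 = 11.9328
K_B = (4C+2)/(4C−3) = 49.731/44.731 = 1.1118
τ₀ = 8FD/(πd³) = 8·5250·142.0/(π·11.9³) = 5.964e+06/5294.1 = 1126.5 MPa
τ_max = K·τ₀ = 1.1118 × 1126.5 = 1252.5 MPa

1250 MPa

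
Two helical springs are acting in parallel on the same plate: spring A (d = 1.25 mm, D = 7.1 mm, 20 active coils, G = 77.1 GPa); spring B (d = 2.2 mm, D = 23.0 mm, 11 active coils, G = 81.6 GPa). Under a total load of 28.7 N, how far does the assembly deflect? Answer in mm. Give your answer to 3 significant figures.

k_A = Gd⁴/(8D³N_a) = (77.1×10³)(1.25⁴)/(8·7.1³·20) = 3.287 N/mm
k_B = Gd⁴/(8D³N_a) = (81.6×10³)(2.2⁴)/(8·23.0³·11) = 1.7853 N/mm
Parallel: k_eq = 3.287 + 1.7853 = 5.0723 N/mm
δ = F/k_eq = 28.7/5.0723 = 5.6582 mm

5.66 mm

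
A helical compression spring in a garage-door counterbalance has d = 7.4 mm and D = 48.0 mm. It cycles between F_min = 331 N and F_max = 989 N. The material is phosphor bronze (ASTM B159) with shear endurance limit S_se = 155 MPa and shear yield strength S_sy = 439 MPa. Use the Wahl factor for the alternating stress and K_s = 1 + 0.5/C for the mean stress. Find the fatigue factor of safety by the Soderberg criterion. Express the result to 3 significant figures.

C = D/d = 48.0/7.4 = 6.4865; K_W = (4C−1)/(4C−4)+0.615/C = 1.2315; K_s = 1+0.5/C = 1.0771
F_a = (F_max−F_min)/2 = 329 N; F_m = (F_max+F_min)/2 = 660 N
τ_a = K_W·8F_aD/(πd³) = 1.2315 × 99.239 = 122.21 MPa
τ_m = K_s·8F_mD/(πd³) = 1.0771 × 199.08 = 214.43 MPa
Soderberg: 1/n_f = τ_a/S_se + τ_m/S_sy = 122.21/155 + 214.43/439 = 0.78848 + 0.48844 = 1.2769
n_f = 1/1.2769 = 0.7831

0.783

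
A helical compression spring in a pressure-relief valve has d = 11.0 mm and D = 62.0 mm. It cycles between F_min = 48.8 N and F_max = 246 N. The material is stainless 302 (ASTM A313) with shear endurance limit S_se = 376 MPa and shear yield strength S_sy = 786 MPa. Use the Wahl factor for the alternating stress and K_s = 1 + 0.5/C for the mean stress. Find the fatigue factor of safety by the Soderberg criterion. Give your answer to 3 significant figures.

15.7

C = D/d = 62.0/11.0 = 5.6364; K_W = (4C−1)/(4C−4)+0.615/C = 1.2709; K_s = 1+0.5/C = 1.0887
F_a = (F_max−F_min)/2 = 98.6 N; F_m = (F_max+F_min)/2 = 147.4 N
τ_a = K_W·8F_aD/(πd³) = 1.2709 × 11.696 = 14.864 MPa
τ_m = K_s·8F_mD/(πd³) = 1.0887 × 17.484 = 19.035 MPa
Soderberg: 1/n_f = τ_a/S_se + τ_m/S_sy = 14.864/376 + 19.035/786 = 0.03953 + 0.02422 = 0.06375
n_f = 1/0.06375 = 15.69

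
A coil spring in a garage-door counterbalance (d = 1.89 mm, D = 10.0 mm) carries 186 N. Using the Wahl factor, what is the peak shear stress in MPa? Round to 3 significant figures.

906 MPa

Spring index C = D/d = 10.0/1.89 = 5.2910
K_W = (4C−1)/(4C−4) + 0.615/C = 20.164/17.164 + 0.1162 = 1.2910
τ₀ = 8FD/(πd³) = 8·186·10.0/(π·1.89³) = 14880/21.21 = 701.56 MPa
τ_max = K·τ₀ = 1.2910 × 701.56 = 905.73 MPa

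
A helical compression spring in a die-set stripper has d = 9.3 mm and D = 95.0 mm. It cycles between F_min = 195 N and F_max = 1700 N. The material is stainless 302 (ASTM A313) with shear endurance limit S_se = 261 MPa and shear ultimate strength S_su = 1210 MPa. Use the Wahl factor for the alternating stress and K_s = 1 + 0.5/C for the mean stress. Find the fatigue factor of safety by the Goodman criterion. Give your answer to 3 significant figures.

C = D/d = 95.0/9.3 = 10.2151; K_W = (4C−1)/(4C−4)+0.615/C = 1.1416; K_s = 1+0.5/C = 1.0489
F_a = (F_max−F_min)/2 = 752.5 N; F_m = (F_max+F_min)/2 = 947.5 N
τ_a = K_W·8F_aD/(πd³) = 1.1416 × 226.32 = 258.36 MPa
τ_m = K_s·8F_mD/(πd³) = 1.0489 × 284.97 = 298.92 MPa
Goodman: 1/n_f = τ_a/S_se + τ_m/S_su = 258.36/261 + 298.92/1210 = 0.98990 + 0.24704 = 1.2369
n_f = 1/1.2369 = 0.8084

0.808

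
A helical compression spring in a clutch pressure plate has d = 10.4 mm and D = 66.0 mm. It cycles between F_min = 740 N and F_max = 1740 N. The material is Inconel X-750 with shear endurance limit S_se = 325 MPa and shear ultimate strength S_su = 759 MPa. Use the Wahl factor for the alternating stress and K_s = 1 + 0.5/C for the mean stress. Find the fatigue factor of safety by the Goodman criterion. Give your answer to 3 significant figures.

C = D/d = 66.0/10.4 = 6.3462; K_W = (4C−1)/(4C−4)+0.615/C = 1.2372; K_s = 1+0.5/C = 1.0788
F_a = (F_max−F_min)/2 = 500 N; F_m = (F_max+F_min)/2 = 1240 N
τ_a = K_W·8F_aD/(πd³) = 1.2372 × 74.706 = 92.426 MPa
τ_m = K_s·8F_mD/(πd³) = 1.0788 × 185.27 = 199.87 MPa
Goodman: 1/n_f = τ_a/S_se + τ_m/S_su = 92.426/325 + 199.87/759 = 0.28439 + 0.26333 = 0.54772
n_f = 1/0.54772 = 1.826

1.83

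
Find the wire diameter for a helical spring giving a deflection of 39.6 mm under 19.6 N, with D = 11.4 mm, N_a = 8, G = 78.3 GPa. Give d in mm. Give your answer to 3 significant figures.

Required rate k = F/δ = 19.6/39.6 = 0.49495 N/mm
d = (8D³N_a·k / G)^(1/4) = (8·11.4³·8·0.49495 / (78.3×10³))^0.25
  = (0.59937)^0.25 = 0.8799 mm

0.880 mm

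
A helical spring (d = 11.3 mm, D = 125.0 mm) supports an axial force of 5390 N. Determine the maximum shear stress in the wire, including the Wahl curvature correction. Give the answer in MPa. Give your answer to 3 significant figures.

Spring index C = D/d = 125.0/11.3 = 11.0619
K_W = (4C−1)/(4C−4) + 0.615/C = 43.248/40.248 + 0.0556 = 1.1301
τ₀ = 8FD/(πd³) = 8·5390·125.0/(π·11.3³) = 5.39e+06/4533 = 1189.1 MPa
τ_max = K·τ₀ = 1.1301 × 1189.1 = 1343.8 MPa

1340 MPa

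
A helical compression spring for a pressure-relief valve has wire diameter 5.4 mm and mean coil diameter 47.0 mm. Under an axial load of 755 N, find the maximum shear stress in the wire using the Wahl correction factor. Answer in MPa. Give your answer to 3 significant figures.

Spring index C = D/d = 47.0/5.4 = 8.7037
K_W = (4C−1)/(4C−4) + 0.615/C = 33.815/30.815 + 0.0707 = 1.1680
τ₀ = 8FD/(πd³) = 8·755·47.0/(π·5.4³) = 283880/494.69 = 573.86 MPa
τ_max = K·τ₀ = 1.1680 × 573.86 = 670.27 MPa

670 MPa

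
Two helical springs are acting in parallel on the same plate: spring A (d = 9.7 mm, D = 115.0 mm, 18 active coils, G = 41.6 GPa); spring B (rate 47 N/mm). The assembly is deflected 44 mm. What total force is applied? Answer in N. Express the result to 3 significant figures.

2140 N

k_A = Gd⁴/(8D³N_a) = (41.6×10³)(9.7⁴)/(8·115.0³·18) = 1.6816 N/mm
Parallel: k_eq = 1.6816 + 47 = 48.682 N/mm
F = k_eq·δ = 48.682·44 = 2142 N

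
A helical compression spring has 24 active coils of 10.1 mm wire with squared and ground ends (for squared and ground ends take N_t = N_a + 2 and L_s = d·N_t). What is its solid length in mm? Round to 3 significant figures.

263 mm

squared and ground ends: N_t = N_a + 2 = 24 + 2 = 26
L_s = d·N_t = 10.1 × 26 = 262.6 mm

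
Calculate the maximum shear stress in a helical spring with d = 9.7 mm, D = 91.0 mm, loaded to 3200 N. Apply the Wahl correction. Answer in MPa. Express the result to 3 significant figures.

938 MPa

Spring index C = D/d = 91.0/9.7 = 9.3814
K_W = (4C−1)/(4C−4) + 0.615/C = 36.526/33.526 + 0.0656 = 1.1550
τ₀ = 8FD/(πd³) = 8·3200·91.0/(π·9.7³) = 2.3296e+06/2867.2 = 812.49 MPa
τ_max = K·τ₀ = 1.1550 × 812.49 = 938.45 MPa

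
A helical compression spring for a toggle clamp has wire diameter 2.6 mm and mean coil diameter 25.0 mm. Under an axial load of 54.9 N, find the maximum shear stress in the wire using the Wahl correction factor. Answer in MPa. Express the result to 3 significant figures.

229 MPa

Spring index C = D/d = 25.0/2.6 = 9.6154
K_W = (4C−1)/(4C−4) + 0.615/C = 37.462/34.462 + 0.0640 = 1.1510
τ₀ = 8FD/(πd³) = 8·54.9·25.0/(π·2.6³) = 10980/55.217 = 198.85 MPa
τ_max = K·τ₀ = 1.1510 × 198.85 = 228.88 MPa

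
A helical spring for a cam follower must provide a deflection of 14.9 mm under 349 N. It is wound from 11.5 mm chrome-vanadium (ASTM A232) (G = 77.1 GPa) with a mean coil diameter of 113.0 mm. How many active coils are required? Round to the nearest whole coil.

Required rate k = F/δ = 349/14.9 = 23.423 N/mm
N_a = Gd⁴/(8D³k) = (77.1×10³ × 11.5⁴)/(8 × 113.0³ × 23.423)
    = 1.34848e+09 / 2.70374e+08 = 4.987 → 5 coils

5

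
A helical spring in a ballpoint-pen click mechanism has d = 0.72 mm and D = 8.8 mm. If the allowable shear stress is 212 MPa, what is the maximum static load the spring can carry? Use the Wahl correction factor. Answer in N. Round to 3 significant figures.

3.16 N

C = D/d = 8.8/0.72 = 12.2222
K_W = (4C−1)/(4C−4) + 0.615/C = 47.889/44.889 + 0.0503 = 1.1171
τ_max = K·8FD/(πd³) → F_max = τ_allow·πd³/(8DK)
F_max = 212·π·0.72³/(8·8.8·1.1171) = 248.59/78.647 = 3.1608 N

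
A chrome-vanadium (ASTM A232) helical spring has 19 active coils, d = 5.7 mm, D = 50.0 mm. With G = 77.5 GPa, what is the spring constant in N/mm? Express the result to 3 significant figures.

4.31 N/mm

k = Gd⁴/(8D³N_a) = (77.5×10³ × 5.7⁴) / (8 × 50.0³ × 19)
  = 8.1809e+07 / 1.9e+07 = 4.3057 N/mm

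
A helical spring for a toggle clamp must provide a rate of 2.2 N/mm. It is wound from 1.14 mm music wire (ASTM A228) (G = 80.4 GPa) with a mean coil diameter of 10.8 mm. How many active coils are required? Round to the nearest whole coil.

6

N_a = Gd⁴/(8D³k) = (80.4×10³ × 1.14⁴)/(8 × 10.8³ × 2.2)
    = 135792 / 22170.9 = 6.125 → 6 coils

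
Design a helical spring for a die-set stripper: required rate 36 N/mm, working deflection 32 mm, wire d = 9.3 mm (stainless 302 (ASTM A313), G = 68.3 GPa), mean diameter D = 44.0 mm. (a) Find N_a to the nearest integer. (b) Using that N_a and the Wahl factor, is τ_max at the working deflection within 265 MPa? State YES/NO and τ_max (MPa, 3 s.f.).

N_a = Gd⁴/(8D³k) = (68.3×10³)(9.3⁴)/(8·44.0³·36) = 20.83 → N_a = 21
Actual rate k = Gd⁴/(8D³·21) = 35.701 N/mm
Working load F = kδ = 35.701·32 = 1142.4 N
C = 44.0/9.3 = 4.7312; K_W = (4C−1)/(4C−4)+0.615/C = 1.3310
τ_max = K_W·8FD/(πd³) = 1.3310·159.14 = 211.81 MPa
τ_max ≤ 265 MPa → acceptable

(a) 21 coils; (b) YES, τ_max = 212 MPa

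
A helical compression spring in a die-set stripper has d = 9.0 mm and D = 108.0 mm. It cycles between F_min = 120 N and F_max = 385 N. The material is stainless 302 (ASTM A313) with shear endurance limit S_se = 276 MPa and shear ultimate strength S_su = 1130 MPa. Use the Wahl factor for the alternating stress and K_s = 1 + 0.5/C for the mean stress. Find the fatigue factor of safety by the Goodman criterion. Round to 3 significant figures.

C = D/d = 108.0/9.0 = 12.0000; K_W = (4C−1)/(4C−4)+0.615/C = 1.1194; K_s = 1+0.5/C = 1.0417
F_a = (F_max−F_min)/2 = 132.5 N; F_m = (F_max+F_min)/2 = 252.5 N
τ_a = K_W·8F_aD/(πd³) = 1.1194 × 49.986 = 55.956 MPa
τ_m = K_s·8F_mD/(πd³) = 1.0417 × 95.257 = 99.226 MPa
Goodman: 1/n_f = τ_a/S_se + τ_m/S_su = 55.956/276 + 99.226/1130 = 0.20274 + 0.08781 = 0.29055
n_f = 1/0.29055 = 3.442

3.44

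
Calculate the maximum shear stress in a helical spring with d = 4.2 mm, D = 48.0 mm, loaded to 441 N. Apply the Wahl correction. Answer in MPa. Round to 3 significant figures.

819 MPa

Spring index C = D/d = 48.0/4.2 = 11.4286
K_W = (4C−1)/(4C−4) + 0.615/C = 44.714/41.714 + 0.0538 = 1.1257
τ₀ = 8FD/(πd³) = 8·441·48.0/(π·4.2³) = 169344/232.75 = 727.57 MPa
τ_max = K·τ₀ = 1.1257 × 727.57 = 819.04 MPa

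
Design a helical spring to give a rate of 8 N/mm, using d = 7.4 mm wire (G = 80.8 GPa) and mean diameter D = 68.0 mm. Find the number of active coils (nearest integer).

N_a = Gd⁴/(8D³k) = (80.8×10³ × 7.4⁴)/(8 × 68.0³ × 8)
    = 2.42292e+08 / 2.01236e+07 = 12.04 → 12 coils

12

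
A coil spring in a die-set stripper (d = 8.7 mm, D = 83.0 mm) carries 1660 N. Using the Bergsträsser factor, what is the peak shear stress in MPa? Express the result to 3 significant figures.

Spring index C = D/d = 83.0/8.7 = 9.5402
K_B = (4C+2)/(4C−3) = 40.161/35.161 = 1.1422
τ₀ = 8FD/(πd³) = 8·1660·83.0/(π·8.7³) = 1.10224e+06/2068.7 = 532.81 MPa
τ_max = K·τ₀ = 1.1422 × 532.81 = 608.57 MPa

609 MPa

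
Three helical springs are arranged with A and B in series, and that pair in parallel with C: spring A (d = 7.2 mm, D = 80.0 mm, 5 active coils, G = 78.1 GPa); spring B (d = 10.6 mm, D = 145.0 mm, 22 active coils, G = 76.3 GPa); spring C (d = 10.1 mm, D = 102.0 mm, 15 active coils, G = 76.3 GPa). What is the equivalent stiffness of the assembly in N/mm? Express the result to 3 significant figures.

k_A = Gd⁴/(8D³N_a) = (78.1×10³)(7.2⁴)/(8·80.0³·5) = 10.248 N/mm
k_B = Gd⁴/(8D³N_a) = (76.3×10³)(10.6⁴)/(8·145.0³·22) = 1.7953 N/mm
k_C = Gd⁴/(8D³N_a) = (76.3×10³)(10.1⁴)/(8·102.0³·15) = 6.2349 N/mm
Springs A,B series: k_AB = 1/(1/10.248+1/1.7953) = 1.5277 N/mm; parallel with C: k_eq = 1.5277+6.2349 = 7.7625 N/mm

7.76 N/mm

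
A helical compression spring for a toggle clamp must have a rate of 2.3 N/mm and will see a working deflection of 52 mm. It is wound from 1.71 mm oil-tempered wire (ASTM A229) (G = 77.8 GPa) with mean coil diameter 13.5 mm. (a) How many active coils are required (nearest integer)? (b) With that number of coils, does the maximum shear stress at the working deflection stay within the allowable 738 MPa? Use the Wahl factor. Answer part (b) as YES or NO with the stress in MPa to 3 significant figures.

N_a = Gd⁴/(8D³k) = (77.8×10³)(1.71⁴)/(8·13.5³·2.3) = 14.69 → N_a = 15
Actual rate k = Gd⁴/(8D³·15) = 2.2531 N/mm
Working load F = kδ = 2.2531·52 = 117.16 N
C = 13.5/1.71 = 7.8947; K_W = (4C−1)/(4C−4)+0.615/C = 1.1867
τ_max = K_W·8FD/(πd³) = 1.1867·805.51 = 955.88 MPa
τ_max > 738 MPa → exceeds allowable

(a) 15 coils; (b) NO, τ_max = 956 MPa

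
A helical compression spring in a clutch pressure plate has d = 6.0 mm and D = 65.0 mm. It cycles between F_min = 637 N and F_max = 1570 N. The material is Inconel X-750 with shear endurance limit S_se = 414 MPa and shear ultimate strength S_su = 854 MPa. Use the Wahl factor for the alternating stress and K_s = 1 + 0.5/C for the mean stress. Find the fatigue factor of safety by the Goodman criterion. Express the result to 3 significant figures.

0.496

C = D/d = 65.0/6.0 = 10.8333; K_W = (4C−1)/(4C−4)+0.615/C = 1.1330; K_s = 1+0.5/C = 1.0462
F_a = (F_max−F_min)/2 = 466.5 N; F_m = (F_max+F_min)/2 = 1103.5 N
τ_a = K_W·8F_aD/(πd³) = 1.1330 × 357.48 = 405.04 MPa
τ_m = K_s·8F_mD/(πd³) = 1.0462 × 845.61 = 884.64 MPa
Goodman: 1/n_f = τ_a/S_se + τ_m/S_su = 405.04/414 + 884.64/854 = 0.97835 + 1.03588 = 2.0142
n_f = 1/2.0142 = 0.4965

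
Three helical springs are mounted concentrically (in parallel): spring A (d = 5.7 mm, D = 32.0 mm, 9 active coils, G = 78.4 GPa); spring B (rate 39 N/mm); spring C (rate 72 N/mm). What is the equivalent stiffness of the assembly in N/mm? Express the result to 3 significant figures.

146 N/mm

k_A = Gd⁴/(8D³N_a) = (78.4×10³)(5.7⁴)/(8·32.0³·9) = 35.078 N/mm
Parallel: k_eq = 35.078 + 39 + 72 = 146.08 N/mm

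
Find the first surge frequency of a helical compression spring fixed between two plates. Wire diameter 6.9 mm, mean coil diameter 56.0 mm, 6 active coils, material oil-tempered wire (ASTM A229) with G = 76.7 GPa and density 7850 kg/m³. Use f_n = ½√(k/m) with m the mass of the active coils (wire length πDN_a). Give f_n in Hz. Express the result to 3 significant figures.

129 Hz

k = Gd⁴/(8D³N_a) = (76.7×10³)(6.9⁴)/(8·56.0³·6) = 20.625 N/mm = 20625 N/m
Wire length L = πDN_a = π·56.0·6 = 1055.6 mm
m = ρ·(πd²/4)·L = 7850 × 37.393×10⁻⁶ m² × 1.0556 m = 0.30985 kg
f_n = ½√(k/m) = 0.5·√(20625/0.30985) = 0.5·√(66564) = 129 Hz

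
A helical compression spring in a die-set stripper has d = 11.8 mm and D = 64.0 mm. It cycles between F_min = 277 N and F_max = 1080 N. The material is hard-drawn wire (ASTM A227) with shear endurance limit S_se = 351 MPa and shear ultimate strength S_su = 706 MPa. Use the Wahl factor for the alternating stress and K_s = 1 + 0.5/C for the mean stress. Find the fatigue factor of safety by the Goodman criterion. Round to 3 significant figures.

C = D/d = 64.0/11.8 = 5.4237; K_W = (4C−1)/(4C−4)+0.615/C = 1.2829; K_s = 1+0.5/C = 1.0922
F_a = (F_max−F_min)/2 = 401.5 N; F_m = (F_max+F_min)/2 = 678.5 N
τ_a = K_W·8F_aD/(πd³) = 1.2829 × 39.825 = 51.093 MPa
τ_m = K_s·8F_mD/(πd³) = 1.0922 × 67.301 = 73.506 MPa
Goodman: 1/n_f = τ_a/S_se + τ_m/S_su = 51.093/351 + 73.506/706 = 0.14556 + 0.10412 = 0.24968
n_f = 1/0.24968 = 4.005

4.01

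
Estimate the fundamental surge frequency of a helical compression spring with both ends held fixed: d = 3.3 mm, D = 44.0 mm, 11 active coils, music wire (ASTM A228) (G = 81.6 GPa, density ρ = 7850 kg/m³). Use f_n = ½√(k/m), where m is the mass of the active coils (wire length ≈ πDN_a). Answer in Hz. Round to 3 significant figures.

56.2 Hz

k = Gd⁴/(8D³N_a) = (81.6×10³)(3.3⁴)/(8·44.0³·11) = 1.2909 N/mm = 1290.9 N/m
Wire length L = πDN_a = π·44.0·11 = 1520.5 mm
m = ρ·(πd²/4)·L = 7850 × 8.553×10⁻⁶ m² × 1.5205 m = 0.10209 kg
f_n = ½√(k/m) = 0.5·√(1290.9/0.10209) = 0.5·√(12645) = 56.225 Hz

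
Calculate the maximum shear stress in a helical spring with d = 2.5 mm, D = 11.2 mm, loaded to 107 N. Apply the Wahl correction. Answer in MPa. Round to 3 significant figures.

264 MPa

Spring index C = D/d = 11.2/2.5 = 4.4800
K_W = (4C−1)/(4C−4) + 0.615/C = 16.920/13.920 + 0.1373 = 1.3528
τ₀ = 8FD/(πd³) = 8·107·11.2/(π·2.5³) = 9587.2/49.087 = 195.31 MPa
τ_max = K·τ₀ = 1.3528 × 195.31 = 264.21 MPa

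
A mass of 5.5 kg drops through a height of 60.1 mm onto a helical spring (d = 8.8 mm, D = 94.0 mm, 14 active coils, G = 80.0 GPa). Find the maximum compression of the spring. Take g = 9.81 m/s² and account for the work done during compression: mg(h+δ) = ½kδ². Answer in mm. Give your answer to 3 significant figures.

k = Gd⁴/(8D³N_a) = (80.0×10³)(8.8⁴)/(8·94.0³·14) = 5.1573 N/mm
W = mg = 5.5 × 9.81 = 53.955 N
½kδ² − Wδ − Wh = 0 → δ = (W + √(W² + 2kWh))/k
δ = (53.955 + √(2911.1 + 33446.9))/5.1573 = (53.955 + 190.68)/5.1573 = 47.435 mm

47.4 mm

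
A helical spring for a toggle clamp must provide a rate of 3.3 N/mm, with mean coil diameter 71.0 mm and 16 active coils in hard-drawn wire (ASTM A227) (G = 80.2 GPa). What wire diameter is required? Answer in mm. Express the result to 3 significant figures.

d = (8D³N_a·k / G)^(1/4) = (8·71.0³·16·3.3 / (80.2×10³))^0.25
  = (1885.1)^0.25 = 6.5892 mm

6.59 mm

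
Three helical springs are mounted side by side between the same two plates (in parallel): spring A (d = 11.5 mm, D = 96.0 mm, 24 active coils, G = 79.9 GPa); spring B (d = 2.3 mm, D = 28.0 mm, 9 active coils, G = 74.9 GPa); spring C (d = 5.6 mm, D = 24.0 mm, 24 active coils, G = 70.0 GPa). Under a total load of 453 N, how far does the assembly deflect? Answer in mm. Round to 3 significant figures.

12.8 mm

k_A = Gd⁴/(8D³N_a) = (79.9×10³)(11.5⁴)/(8·96.0³·24) = 8.2267 N/mm
k_B = Gd⁴/(8D³N_a) = (74.9×10³)(2.3⁴)/(8·28.0³·9) = 1.3261 N/mm
k_C = Gd⁴/(8D³N_a) = (70.0×10³)(5.6⁴)/(8·24.0³·24) = 25.937 N/mm
Parallel: k_eq = 8.2267 + 1.3261 + 25.937 = 35.49 N/mm
δ = F/k_eq = 453/35.49 = 12.764 mm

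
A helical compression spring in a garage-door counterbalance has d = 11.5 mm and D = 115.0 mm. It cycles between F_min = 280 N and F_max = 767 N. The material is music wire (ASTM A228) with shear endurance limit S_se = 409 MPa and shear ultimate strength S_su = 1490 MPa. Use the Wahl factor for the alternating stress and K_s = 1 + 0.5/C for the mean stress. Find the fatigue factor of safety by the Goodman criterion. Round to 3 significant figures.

C = D/d = 115.0/11.5 = 10.0000; K_W = (4C−1)/(4C−4)+0.615/C = 1.1448; K_s = 1+0.5/C = 1.0500
F_a = (F_max−F_min)/2 = 243.5 N; F_m = (F_max+F_min)/2 = 523.5 N
τ_a = K_W·8F_aD/(πd³) = 1.1448 × 46.886 = 53.677 MPa
τ_m = K_s·8F_mD/(πd³) = 1.0500 × 100.8 = 105.84 MPa
Goodman: 1/n_f = τ_a/S_se + τ_m/S_su = 53.677/409 + 105.84/1490 = 0.13124 + 0.07103 = 0.20227
n_f = 1/0.20227 = 4.944

4.94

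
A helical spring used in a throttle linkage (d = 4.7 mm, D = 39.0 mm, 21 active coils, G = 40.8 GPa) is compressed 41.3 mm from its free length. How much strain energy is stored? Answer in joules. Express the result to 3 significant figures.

1.70 J

k = Gd⁴/(8D³N_a) = (40.8×10³)(4.7⁴)/(8·39.0³·21) = 1.9978 N/mm
U = ½kδ² = 0.5 × 1.9978 × 41.3² = 1703.8 N·mm = 1.7038 J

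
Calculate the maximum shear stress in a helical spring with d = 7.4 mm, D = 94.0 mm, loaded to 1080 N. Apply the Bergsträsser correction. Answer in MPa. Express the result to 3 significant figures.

Spring index C = D/d = 94.0/7.4 = 12.7027
K_B = (4C+2)/(4C−3) = 52.811/47.811 = 1.1046
τ₀ = 8FD/(πd³) = 8·1080·94.0/(π·7.4³) = 812160/1273 = 637.96 MPa
τ_max = K·τ₀ = 1.1046 × 637.96 = 704.68 MPa

705 MPa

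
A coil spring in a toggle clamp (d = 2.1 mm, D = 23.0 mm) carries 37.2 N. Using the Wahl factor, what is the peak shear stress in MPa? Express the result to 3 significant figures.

266 MPa

Spring index C = D/d = 23.0/2.1 = 10.9524
K_W = (4C−1)/(4C−4) + 0.615/C = 42.810/39.810 + 0.0562 = 1.1315
τ₀ = 8FD/(πd³) = 8·37.2·23.0/(π·2.1³) = 6844.8/29.094 = 235.26 MPa
τ_max = K·τ₀ = 1.1315 × 235.26 = 266.2 MPa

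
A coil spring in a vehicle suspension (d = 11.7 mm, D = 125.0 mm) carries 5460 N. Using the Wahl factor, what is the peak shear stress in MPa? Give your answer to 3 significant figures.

1230 MPa

Spring index C = D/d = 125.0/11.7 = 10.6838
K_W = (4C−1)/(4C−4) + 0.615/C = 41.735/38.735 + 0.0576 = 1.1350
τ₀ = 8FD/(πd³) = 8·5460·125.0/(π·11.7³) = 5.46e+06/5031.6 = 1085.1 MPa
τ_max = K·τ₀ = 1.1350 × 1085.1 = 1231.6 MPa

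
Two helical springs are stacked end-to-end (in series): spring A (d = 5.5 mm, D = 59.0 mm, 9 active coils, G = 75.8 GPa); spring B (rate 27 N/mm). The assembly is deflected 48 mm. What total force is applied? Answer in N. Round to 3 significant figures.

k_A = Gd⁴/(8D³N_a) = (75.8×10³)(5.5⁴)/(8·59.0³·9) = 4.6906 N/mm
Series: 1/k_eq = 1/4.6906 + 1/27 = 0.25023; k_eq = 3.9964 N/mm
F = k_eq·δ = 3.9964·48 = 191.83 N

192 N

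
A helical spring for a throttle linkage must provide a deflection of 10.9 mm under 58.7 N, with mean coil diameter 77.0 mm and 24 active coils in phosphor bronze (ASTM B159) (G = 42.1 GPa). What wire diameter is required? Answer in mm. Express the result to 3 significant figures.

Required rate k = F/δ = 58.7/10.9 = 5.3853 N/mm
d = (8D³N_a·k / G)^(1/4) = (8·77.0³·24·5.3853 / (42.1×10³))^0.25
  = (11213)^0.25 = 10.2902 mm

10.3 mm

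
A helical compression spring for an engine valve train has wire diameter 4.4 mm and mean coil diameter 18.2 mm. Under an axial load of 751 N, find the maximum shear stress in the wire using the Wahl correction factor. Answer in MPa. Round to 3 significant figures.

Spring index C = D/d = 18.2/4.4 = 4.1364
K_W = (4C−1)/(4C−4) + 0.615/C = 15.545/12.545 + 0.1487 = 1.3878
τ₀ = 8FD/(πd³) = 8·751·18.2/(π·4.4³) = 109346/267.61 = 408.6 MPa
τ_max = K·τ₀ = 1.3878 × 408.6 = 567.05 MPa

567 MPa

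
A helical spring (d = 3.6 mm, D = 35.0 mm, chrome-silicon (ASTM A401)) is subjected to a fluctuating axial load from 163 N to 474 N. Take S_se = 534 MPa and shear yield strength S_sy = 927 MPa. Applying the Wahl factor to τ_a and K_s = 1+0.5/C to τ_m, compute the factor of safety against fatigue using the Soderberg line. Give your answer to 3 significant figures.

C = D/d = 35.0/3.6 = 9.7222; K_W = (4C−1)/(4C−4)+0.615/C = 1.1492; K_s = 1+0.5/C = 1.0514
F_a = (F_max−F_min)/2 = 155.5 N; F_m = (F_max+F_min)/2 = 318.5 N
τ_a = K_W·8F_aD/(πd³) = 1.1492 × 297.05 = 341.38 MPa
τ_m = K_s·8F_mD/(πd³) = 1.0514 × 608.43 = 639.72 MPa
Soderberg: 1/n_f = τ_a/S_se + τ_m/S_sy = 341.38/534 + 639.72/927 = 0.63930 + 0.69010 = 1.3294
n_f = 1/1.3294 = 0.7522

0.752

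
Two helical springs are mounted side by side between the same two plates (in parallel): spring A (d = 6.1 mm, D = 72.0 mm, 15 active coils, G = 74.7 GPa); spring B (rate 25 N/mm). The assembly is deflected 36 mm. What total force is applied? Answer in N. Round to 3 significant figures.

983 N

k_A = Gd⁴/(8D³N_a) = (74.7×10³)(6.1⁴)/(8·72.0³·15) = 2.3092 N/mm
Parallel: k_eq = 2.3092 + 25 = 27.309 N/mm
F = k_eq·δ = 27.309·36 = 983.13 N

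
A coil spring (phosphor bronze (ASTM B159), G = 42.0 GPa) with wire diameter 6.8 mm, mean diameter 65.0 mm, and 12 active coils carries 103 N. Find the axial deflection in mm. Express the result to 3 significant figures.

30.2 mm

k = Gd⁴/(8D³N_a) = (42.0×10³)(6.8⁴)/(8·65.0³·12) = 3.4062 N/mm
δ = F/k = 103 / 3.4062 = 30.239 mm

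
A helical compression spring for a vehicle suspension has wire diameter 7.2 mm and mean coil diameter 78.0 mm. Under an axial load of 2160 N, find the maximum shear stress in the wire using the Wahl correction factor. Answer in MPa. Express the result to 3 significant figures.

Spring index C = D/d = 78.0/7.2 = 10.8333
K_W = (4C−1)/(4C−4) + 0.615/C = 42.333/39.333 + 0.0568 = 1.1330
τ₀ = 8FD/(πd³) = 8·2160·78.0/(π·7.2³) = 1.34784e+06/1172.6 = 1149.5 MPa
τ_max = K·τ₀ = 1.1330 × 1149.5 = 1302.4 MPa

1300 MPa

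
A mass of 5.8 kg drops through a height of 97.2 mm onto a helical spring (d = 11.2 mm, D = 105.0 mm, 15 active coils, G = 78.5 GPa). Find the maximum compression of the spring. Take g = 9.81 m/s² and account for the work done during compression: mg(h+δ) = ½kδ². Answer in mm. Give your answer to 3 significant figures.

42.2 mm

k = Gd⁴/(8D³N_a) = (78.5×10³)(11.2⁴)/(8·105.0³·15) = 8.8919 N/mm
W = mg = 5.8 × 9.81 = 56.898 N
½kδ² − Wδ − Wh = 0 → δ = (W + √(W² + 2kWh))/k
δ = (56.898 + √(3237.4 + 98352.6))/8.8919 = (56.898 + 318.73)/8.8919 = 42.244 mm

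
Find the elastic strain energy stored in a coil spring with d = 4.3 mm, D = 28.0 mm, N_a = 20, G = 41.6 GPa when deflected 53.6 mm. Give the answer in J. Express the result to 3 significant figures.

k = Gd⁴/(8D³N_a) = (41.6×10³)(4.3⁴)/(8·28.0³·20) = 4.0492 N/mm
U = ½kδ² = 0.5 × 4.0492 × 53.6² = 5816.6 N·mm = 5.8166 J

5.82 J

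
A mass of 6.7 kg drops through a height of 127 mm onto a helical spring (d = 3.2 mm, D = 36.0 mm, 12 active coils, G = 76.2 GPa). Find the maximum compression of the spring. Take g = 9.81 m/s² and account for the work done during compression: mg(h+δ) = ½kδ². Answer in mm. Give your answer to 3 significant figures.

k = Gd⁴/(8D³N_a) = (76.2×10³)(3.2⁴)/(8·36.0³·12) = 1.7839 N/mm
W = mg = 6.7 × 9.81 = 65.727 N
½kδ² − Wδ − Wh = 0 → δ = (W + √(W² + 2kWh))/k
δ = (65.727 + √(4320 + 29782))/1.7839 = (65.727 + 184.67)/1.7839 = 140.36 mm

140 mm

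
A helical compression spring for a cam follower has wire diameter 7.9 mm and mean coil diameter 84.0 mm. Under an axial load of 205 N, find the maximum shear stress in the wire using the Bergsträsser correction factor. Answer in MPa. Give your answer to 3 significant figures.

Spring index C = D/d = 84.0/7.9 = 10.6329
K_B = (4C+2)/(4C−3) = 44.532/39.532 = 1.1265
τ₀ = 8FD/(πd³) = 8·205·84.0/(π·7.9³) = 137760/1548.9 = 88.939 MPa
τ_max = K·τ₀ = 1.1265 × 88.939 = 100.19 MPa

100 MPa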